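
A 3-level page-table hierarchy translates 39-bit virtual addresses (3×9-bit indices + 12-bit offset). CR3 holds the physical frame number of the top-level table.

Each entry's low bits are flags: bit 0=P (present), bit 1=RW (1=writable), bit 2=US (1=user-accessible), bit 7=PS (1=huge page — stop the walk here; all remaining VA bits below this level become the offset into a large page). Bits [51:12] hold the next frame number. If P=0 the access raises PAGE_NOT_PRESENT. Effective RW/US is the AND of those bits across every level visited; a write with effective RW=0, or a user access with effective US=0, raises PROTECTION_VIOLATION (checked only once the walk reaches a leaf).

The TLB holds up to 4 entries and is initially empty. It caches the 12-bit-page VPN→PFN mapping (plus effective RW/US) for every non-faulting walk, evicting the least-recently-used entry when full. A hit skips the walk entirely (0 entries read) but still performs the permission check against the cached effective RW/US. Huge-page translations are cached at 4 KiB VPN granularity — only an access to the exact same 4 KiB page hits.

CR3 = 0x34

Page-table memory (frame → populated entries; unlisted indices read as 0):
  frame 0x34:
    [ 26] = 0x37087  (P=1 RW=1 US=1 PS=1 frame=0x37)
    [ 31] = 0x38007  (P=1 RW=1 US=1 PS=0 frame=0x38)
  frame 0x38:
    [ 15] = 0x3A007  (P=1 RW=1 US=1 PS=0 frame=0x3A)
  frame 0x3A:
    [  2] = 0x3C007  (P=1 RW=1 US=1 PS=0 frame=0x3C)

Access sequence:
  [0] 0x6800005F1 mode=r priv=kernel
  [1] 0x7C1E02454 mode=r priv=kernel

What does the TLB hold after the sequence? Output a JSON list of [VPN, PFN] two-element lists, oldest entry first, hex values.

Walk each access:
#0 VA=0x6800005F1 (r,kernel):
  L0: frame=0x34 idx=26 entry=0x37087 [P=1 RW=1 US=1 PS=1]
  → PA=0x375F1 (huge @L0)  (1 entries read)
#1 VA=0x7C1E02454 (r,kernel):
  L0: frame=0x34 idx=31 entry=0x38007 [P=1 RW=1 US=1 PS=0]
  L1: frame=0x38 idx=15 entry=0x3A007 [P=1 RW=1 US=1 PS=0]
  L2: frame=0x3A idx=2 entry=0x3C007 [P=1 RW=1 US=1 PS=0]
  → PA=0x3C454  (3 entries read)

TLB: [["0x680000", "0x37"], ["0x7C1E02", "0x3C"]]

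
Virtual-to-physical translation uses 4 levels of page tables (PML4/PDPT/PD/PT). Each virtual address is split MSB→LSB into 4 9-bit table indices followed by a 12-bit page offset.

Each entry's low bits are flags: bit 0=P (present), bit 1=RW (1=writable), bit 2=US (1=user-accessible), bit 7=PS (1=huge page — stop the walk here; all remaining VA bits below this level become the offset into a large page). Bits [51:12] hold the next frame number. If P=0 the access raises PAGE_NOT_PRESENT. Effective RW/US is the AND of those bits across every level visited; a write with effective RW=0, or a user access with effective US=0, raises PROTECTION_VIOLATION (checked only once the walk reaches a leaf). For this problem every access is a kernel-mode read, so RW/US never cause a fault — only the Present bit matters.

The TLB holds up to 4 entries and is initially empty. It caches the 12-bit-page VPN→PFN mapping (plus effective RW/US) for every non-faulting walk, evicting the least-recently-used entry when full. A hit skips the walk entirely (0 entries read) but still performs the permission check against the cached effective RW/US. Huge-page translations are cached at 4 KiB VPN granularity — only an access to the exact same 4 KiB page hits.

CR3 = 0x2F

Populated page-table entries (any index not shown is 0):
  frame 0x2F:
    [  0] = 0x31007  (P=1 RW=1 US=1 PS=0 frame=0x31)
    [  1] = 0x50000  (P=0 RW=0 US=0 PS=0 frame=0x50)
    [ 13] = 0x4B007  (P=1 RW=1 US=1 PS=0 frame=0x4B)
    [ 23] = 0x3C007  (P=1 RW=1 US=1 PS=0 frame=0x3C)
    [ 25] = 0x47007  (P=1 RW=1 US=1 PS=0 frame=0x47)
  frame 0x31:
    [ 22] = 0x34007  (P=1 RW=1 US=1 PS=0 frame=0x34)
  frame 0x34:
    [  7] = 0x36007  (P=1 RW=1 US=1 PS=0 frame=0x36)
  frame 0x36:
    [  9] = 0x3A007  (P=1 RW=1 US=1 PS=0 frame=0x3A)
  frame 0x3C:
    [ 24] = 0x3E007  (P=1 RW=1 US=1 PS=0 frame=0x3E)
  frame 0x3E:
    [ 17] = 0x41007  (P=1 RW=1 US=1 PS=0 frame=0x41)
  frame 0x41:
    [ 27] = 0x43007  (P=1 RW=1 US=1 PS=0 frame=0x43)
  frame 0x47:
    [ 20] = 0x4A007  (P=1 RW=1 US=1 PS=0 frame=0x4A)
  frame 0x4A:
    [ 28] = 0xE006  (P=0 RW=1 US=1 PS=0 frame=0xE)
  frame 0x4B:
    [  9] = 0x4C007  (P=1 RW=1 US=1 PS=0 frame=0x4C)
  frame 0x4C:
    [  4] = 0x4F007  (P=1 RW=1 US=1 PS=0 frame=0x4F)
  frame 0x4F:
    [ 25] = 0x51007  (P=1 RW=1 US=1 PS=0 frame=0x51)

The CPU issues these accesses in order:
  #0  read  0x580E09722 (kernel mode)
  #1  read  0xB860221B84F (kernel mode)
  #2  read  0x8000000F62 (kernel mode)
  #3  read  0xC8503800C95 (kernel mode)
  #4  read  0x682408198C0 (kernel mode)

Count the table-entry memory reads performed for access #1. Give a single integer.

Trace:
#0 VA=0x580E09722 (r,kernel):
  L0: frame=0x2F idx=0 entry=0x31007 [P=1 RW=1 US=1 PS=0]
  L1: frame=0x31 idx=22 entry=0x34007 [P=1 RW=1 US=1 PS=0]
  L2: frame=0x34 idx=7 entry=0x36007 [P=1 RW=1 US=1 PS=0]
  L3: frame=0x36 idx=9 entry=0x3A007 [P=1 RW=1 US=1 PS=0]
  ⇒ phys 0x3A722  [4 reads]
#1 VA=0xB860221B84F (r,kernel):
  L0: frame=0x2F idx=23 entry=0x3C007 [P=1 RW=1 US=1 PS=0]
  L1: frame=0x3C idx=24 entry=0x3E007 [P=1 RW=1 US=1 PS=0]
  L2: frame=0x3E idx=17 entry=0x41007 [P=1 RW=1 US=1 PS=0]
  L3: frame=0x41 idx=27 entry=0x43007 [P=1 RW=1 US=1 PS=0]
  ⇒ phys 0x4384F  [4 reads]
#2 VA=0x8000000F62 (r,kernel):
  L0: frame=0x2F idx=1 entry=0x50000 [P=0 RW=0 US=0 PS=0]
  ✗ PAGE_NOT_PRESENT  [1 reads]
#3 VA=0xC8503800C95 (r,kernel):
  L0: frame=0x2F idx=25 entry=0x47007 [P=1 RW=1 US=1 PS=0]
  L1: frame=0x47 idx=20 entry=0x4A007 [P=1 RW=1 US=1 PS=0]
  L2: frame=0x4A idx=28 entry=0xE006 [P=0 RW=1 US=1 PS=0]
  ✗ PAGE_NOT_PRESENT  [3 reads]
#4 VA=0x682408198C0 (r,kernel):
  L0: frame=0x2F idx=13 entry=0x4B007 [P=1 RW=1 US=1 PS=0]
  L1: frame=0x4B idx=9 entry=0x4C007 [P=1 RW=1 US=1 PS=0]
  L2: frame=0x4C idx=4 entry=0x4F007 [P=1 RW=1 US=1 PS=0]
  L3: frame=0x4F idx=25 entry=0x51007 [P=1 RW=1 US=1 PS=0]
  ⇒ phys 0x518C0  [4 reads]

Entries read for #1: 4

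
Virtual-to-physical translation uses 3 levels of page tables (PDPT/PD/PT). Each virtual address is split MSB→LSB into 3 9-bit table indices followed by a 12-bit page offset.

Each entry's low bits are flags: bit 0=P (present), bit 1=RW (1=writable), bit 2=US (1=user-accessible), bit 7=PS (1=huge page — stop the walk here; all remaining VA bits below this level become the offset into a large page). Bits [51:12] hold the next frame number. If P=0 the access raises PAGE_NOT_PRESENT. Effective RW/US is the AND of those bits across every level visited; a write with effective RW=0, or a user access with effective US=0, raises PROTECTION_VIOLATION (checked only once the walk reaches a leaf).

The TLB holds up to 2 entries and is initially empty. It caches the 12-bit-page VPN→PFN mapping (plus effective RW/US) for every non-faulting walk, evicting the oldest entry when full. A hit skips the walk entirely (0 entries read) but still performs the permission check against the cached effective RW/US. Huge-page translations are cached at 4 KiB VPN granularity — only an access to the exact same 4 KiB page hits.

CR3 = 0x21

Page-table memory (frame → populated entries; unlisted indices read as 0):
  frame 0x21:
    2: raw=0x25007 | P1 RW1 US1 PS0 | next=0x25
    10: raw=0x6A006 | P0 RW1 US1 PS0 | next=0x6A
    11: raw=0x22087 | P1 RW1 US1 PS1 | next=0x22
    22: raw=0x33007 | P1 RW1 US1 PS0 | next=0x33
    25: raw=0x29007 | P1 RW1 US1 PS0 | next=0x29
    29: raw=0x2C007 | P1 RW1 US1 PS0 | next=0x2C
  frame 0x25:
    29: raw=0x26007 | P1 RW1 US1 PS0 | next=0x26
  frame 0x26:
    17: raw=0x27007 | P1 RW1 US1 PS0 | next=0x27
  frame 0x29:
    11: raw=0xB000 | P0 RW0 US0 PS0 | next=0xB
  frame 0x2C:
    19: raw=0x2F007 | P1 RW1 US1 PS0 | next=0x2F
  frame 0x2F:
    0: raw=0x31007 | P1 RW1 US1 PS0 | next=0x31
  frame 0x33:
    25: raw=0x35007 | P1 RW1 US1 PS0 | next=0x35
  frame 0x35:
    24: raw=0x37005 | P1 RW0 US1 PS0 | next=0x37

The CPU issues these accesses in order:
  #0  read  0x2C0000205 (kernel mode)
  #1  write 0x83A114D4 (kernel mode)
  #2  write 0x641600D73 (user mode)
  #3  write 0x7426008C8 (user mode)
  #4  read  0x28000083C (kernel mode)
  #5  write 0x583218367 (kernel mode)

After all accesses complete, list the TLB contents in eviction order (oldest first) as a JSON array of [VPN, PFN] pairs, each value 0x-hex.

Walk each access:
#0 VA=0x2C0000205 (r,kernel):
  L0: frame=0x21 idx=11 entry=0x22087 [P=1 RW=1 US=1 PS=1]
  ⇒ phys 0x22205 (huge @L0)  [1 reads]
#1 VA=0x83A114D4 (w,kernel):
  L0: frame=0x21 idx=2 entry=0x25007 [P=1 RW=1 US=1 PS=0]
  L1: frame=0x25 idx=29 entry=0x26007 [P=1 RW=1 US=1 PS=0]
  L2: frame=0x26 idx=17 entry=0x27007 [P=1 RW=1 US=1 PS=0]
  ⇒ phys 0x274D4  [3 reads]
#2 VA=0x641600D73 (w,user):
  L0: frame=0x21 idx=25 entry=0x29007 [P=1 RW=1 US=1 PS=0]
  L1: frame=0x29 idx=11 entry=0xB000 [P=0 RW=0 US=0 PS=0]
  ⇒ fault: PAGE_NOT_PRESENT  — 2 lookups
#3 VA=0x7426008C8 (w,user):
  L0: frame=0x21 idx=29 entry=0x2C007 [P=1 RW=1 US=1 PS=0]
  L1: frame=0x2C idx=19 entry=0x2F007 [P=1 RW=1 US=1 PS=0]
  L2: frame=0x2F idx=0 entry=0x31007 [P=1 RW=1 US=1 PS=0]
  ⇒ phys 0x318C8  [3 reads]
#4 VA=0x28000083C (r,kernel):
  L0: frame=0x21 idx=10 entry=0x6A006 [P=0 RW=1 US=1 PS=0]
  ⇒ fault: PAGE_NOT_PRESENT  — 1 lookups
#5 VA=0x583218367 (w,kernel):
  L0: frame=0x21 idx=22 entry=0x33007 [P=1 RW=1 US=1 PS=0]
  L1: frame=0x33 idx=25 entry=0x35007 [P=1 RW=1 US=1 PS=0]
  L2: frame=0x35 idx=24 entry=0x37005 [P=1 RW=0 US=1 PS=0]
  ⇒ fault: PROTECTION_VIOLATION  — 3 lookups

TLB: [["0x83A11", "0x27"], ["0x742600", "0x31"]]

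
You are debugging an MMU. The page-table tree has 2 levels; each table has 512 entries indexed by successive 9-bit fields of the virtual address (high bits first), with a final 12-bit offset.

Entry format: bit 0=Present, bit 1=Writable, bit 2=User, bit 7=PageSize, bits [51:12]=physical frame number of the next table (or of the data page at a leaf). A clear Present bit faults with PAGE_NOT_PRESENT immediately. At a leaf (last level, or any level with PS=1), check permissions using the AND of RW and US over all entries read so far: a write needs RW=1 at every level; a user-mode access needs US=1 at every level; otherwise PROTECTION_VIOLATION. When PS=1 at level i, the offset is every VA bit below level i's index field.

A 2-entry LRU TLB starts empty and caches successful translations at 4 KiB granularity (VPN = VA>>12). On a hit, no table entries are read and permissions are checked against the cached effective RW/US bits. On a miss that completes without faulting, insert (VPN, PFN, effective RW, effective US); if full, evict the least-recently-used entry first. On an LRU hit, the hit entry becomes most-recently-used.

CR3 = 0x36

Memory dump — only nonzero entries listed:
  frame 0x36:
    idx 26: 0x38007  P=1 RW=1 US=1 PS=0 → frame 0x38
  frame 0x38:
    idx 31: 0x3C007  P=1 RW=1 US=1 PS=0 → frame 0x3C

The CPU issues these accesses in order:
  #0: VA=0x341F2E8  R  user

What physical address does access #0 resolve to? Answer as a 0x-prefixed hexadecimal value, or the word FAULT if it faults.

Trace:
#0 VA=0x341F2E8 (r,user):
  [0] read 0x36 idx=26: raw=0x38007 flags P=1 W=1 U=1 S=0
  [1] read 0x38 idx=31: raw=0x3C007 flags P=1 W=1 U=1 S=0
  ✓ 0x3C2E8  — 2 lookups

Access #0 PA: 0x3C2E8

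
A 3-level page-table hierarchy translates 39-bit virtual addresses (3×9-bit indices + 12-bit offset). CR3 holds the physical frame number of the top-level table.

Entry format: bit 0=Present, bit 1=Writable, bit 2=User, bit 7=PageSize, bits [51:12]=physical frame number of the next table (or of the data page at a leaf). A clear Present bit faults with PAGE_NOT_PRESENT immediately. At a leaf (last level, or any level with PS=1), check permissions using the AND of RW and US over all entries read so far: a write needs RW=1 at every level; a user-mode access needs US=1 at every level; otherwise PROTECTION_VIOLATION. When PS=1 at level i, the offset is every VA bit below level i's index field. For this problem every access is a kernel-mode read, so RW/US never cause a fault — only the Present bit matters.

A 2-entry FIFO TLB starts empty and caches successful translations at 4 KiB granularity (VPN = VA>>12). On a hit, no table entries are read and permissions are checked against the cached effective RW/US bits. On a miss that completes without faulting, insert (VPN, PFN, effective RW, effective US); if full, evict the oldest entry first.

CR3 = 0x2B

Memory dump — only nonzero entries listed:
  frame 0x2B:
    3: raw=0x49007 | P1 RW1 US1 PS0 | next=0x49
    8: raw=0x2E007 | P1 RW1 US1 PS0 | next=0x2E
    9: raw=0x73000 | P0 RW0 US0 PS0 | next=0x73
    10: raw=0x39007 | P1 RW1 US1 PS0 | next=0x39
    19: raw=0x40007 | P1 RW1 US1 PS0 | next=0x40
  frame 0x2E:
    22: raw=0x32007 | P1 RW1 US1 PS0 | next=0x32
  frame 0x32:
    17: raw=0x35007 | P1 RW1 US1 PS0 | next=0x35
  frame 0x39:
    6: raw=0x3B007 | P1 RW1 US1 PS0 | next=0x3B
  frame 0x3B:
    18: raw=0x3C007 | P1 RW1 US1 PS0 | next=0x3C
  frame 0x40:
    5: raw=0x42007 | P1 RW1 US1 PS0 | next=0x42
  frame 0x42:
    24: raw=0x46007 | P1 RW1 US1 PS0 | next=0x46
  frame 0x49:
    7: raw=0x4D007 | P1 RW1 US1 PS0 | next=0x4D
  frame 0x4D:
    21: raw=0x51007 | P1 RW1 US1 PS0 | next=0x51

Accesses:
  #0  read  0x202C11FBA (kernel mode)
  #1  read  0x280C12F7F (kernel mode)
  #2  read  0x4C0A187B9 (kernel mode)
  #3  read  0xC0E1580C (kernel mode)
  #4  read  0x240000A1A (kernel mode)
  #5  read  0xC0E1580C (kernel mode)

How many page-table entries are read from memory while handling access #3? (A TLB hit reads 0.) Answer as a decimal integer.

Walk each access:
#0 VA=0x202C11FBA (r,kernel):
  lvl0: tbl 0x2B, slot 8 ⇒ 0x2E007 (P1/RW1/US1/PS0)
  lvl1: tbl 0x2E, slot 22 ⇒ 0x32007 (P1/RW1/US1/PS0)
  lvl2: tbl 0x32, slot 17 ⇒ 0x35007 (P1/RW1/US1/PS0)
  → PA=0x35FBA  (3 entries read)
#1 VA=0x280C12F7F (r,kernel):
  lvl0: tbl 0x2B, slot 10 ⇒ 0x39007 (P1/RW1/US1/PS0)
  lvl1: tbl 0x39, slot 6 ⇒ 0x3B007 (P1/RW1/US1/PS0)
  lvl2: tbl 0x3B, slot 18 ⇒ 0x3C007 (P1/RW1/US1/PS0)
  → PA=0x3CF7F  (3 entries read)
#2 VA=0x4C0A187B9 (r,kernel):
  lvl0: tbl 0x2B, slot 19 ⇒ 0x40007 (P1/RW1/US1/PS0)
  lvl1: tbl 0x40, slot 5 ⇒ 0x42007 (P1/RW1/US1/PS0)
  lvl2: tbl 0x42, slot 24 ⇒ 0x46007 (P1/RW1/US1/PS0)
  → PA=0x467B9  (3 entries read)
#3 VA=0xC0E1580C (r,kernel):
  lvl0: tbl 0x2B, slot 3 ⇒ 0x49007 (P1/RW1/US1/PS0)
  lvl1: tbl 0x49, slot 7 ⇒ 0x4D007 (P1/RW1/US1/PS0)
  lvl2: tbl 0x4D, slot 21 ⇒ 0x51007 (P1/RW1/US1/PS0)
  → PA=0x5180C  (3 entries read)
#4 VA=0x240000A1A (r,kernel):
  lvl0: tbl 0x2B, slot 9 ⇒ 0x73000 (P0/RW0/US0/PS0)
  → PAGE_NOT_PRESENT  (1 entries read)
#5 VA=0xC0E1580C (r,kernel):
  TLB hit vpn=0xC0E15 → PA=0x5180C

Entries read for #3: 3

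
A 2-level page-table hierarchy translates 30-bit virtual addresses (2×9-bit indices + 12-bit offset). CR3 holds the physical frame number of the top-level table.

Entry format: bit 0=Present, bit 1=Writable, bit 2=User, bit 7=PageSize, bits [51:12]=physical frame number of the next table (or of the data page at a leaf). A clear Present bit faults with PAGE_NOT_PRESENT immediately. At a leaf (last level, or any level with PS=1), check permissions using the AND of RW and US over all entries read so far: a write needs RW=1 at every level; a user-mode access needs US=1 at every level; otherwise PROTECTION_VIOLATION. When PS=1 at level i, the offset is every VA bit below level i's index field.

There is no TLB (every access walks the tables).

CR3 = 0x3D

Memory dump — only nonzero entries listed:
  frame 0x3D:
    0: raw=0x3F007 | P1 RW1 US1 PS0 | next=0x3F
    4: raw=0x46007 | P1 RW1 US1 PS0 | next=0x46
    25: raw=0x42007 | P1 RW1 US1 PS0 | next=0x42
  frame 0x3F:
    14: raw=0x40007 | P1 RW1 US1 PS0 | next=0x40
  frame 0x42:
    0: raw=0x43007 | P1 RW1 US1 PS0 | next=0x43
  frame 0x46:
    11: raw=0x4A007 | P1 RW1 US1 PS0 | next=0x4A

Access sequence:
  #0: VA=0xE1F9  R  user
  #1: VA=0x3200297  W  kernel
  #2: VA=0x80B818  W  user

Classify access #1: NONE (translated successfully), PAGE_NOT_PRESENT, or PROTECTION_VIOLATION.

Walk each access:
#0 VA=0xE1F9 (r,user):
  L0: frame=0x3D idx=0 entry=0x3F007 [P=1 RW=1 US=1 PS=0]
  L1: frame=0x3F idx=14 entry=0x40007 [P=1 RW=1 US=1 PS=0]
  ✓ 0x401F9  — 2 lookups
#1 VA=0x3200297 (w,kernel):
  L0: frame=0x3D idx=25 entry=0x42007 [P=1 RW=1 US=1 PS=0]
  L1: frame=0x42 idx=0 entry=0x43007 [P=1 RW=1 US=1 PS=0]
  ✓ 0x43297  — 2 lookups
#2 VA=0x80B818 (w,user):
  L0: frame=0x3D idx=4 entry=0x46007 [P=1 RW=1 US=1 PS=0]
  L1: frame=0x46 idx=11 entry=0x4A007 [P=1 RW=1 US=1 PS=0]
  ✓ 0x4A818  — 2 lookups

Access #1 fault: NONE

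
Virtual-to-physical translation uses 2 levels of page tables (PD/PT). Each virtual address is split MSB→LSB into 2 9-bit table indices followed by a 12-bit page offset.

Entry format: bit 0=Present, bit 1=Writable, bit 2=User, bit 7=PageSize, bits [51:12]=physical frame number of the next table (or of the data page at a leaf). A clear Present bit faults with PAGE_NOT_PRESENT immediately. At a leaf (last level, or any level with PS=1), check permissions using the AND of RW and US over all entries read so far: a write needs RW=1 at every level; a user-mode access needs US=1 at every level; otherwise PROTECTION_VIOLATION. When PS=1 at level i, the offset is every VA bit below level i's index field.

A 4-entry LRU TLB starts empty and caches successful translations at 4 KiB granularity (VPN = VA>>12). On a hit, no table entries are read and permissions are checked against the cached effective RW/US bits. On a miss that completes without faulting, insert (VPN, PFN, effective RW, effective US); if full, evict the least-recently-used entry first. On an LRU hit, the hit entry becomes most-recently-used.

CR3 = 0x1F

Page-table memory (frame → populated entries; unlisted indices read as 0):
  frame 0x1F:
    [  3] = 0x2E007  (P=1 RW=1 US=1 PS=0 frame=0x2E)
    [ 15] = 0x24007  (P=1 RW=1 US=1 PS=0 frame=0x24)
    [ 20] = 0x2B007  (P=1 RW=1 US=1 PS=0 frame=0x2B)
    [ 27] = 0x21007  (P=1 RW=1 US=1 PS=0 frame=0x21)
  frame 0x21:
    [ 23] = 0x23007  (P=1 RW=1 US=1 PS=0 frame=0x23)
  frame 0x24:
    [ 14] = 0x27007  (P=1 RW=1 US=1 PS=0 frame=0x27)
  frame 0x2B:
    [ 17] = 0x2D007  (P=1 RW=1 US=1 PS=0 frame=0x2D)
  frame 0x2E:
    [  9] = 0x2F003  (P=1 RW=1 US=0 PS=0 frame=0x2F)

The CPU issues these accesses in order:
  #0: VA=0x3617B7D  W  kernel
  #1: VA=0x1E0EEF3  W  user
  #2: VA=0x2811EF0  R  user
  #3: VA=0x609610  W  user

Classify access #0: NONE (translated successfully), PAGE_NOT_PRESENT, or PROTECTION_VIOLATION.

Per-access translation:
#0 VA=0x3617B7D (w,kernel):
  L0: frame=0x1F idx=27 entry=0x21007 [P=1 RW=1 US=1 PS=0]
  L1: frame=0x21 idx=23 entry=0x23007 [P=1 RW=1 US=1 PS=0]
  → PA=0x23B7D  (2 entries read)
#1 VA=0x1E0EEF3 (w,user):
  L0: frame=0x1F idx=15 entry=0x24007 [P=1 RW=1 US=1 PS=0]
  L1: frame=0x24 idx=14 entry=0x27007 [P=1 RW=1 US=1 PS=0]
  → PA=0x27EF3  (2 entries read)
#2 VA=0x2811EF0 (r,user):
  L0: frame=0x1F idx=20 entry=0x2B007 [P=1 RW=1 US=1 PS=0]
  L1: frame=0x2B idx=17 entry=0x2D007 [P=1 RW=1 US=1 PS=0]
  → PA=0x2DEF0  (2 entries read)
#3 VA=0x609610 (w,user):
  L0: frame=0x1F idx=3 entry=0x2E007 [P=1 RW=1 US=1 PS=0]
  L1: frame=0x2E idx=9 entry=0x2F003 [P=1 RW=1 US=0 PS=0]
  ⇒ fault: PROTECTION_VIOLATION  — 2 lookups

Access #0 fault: NONE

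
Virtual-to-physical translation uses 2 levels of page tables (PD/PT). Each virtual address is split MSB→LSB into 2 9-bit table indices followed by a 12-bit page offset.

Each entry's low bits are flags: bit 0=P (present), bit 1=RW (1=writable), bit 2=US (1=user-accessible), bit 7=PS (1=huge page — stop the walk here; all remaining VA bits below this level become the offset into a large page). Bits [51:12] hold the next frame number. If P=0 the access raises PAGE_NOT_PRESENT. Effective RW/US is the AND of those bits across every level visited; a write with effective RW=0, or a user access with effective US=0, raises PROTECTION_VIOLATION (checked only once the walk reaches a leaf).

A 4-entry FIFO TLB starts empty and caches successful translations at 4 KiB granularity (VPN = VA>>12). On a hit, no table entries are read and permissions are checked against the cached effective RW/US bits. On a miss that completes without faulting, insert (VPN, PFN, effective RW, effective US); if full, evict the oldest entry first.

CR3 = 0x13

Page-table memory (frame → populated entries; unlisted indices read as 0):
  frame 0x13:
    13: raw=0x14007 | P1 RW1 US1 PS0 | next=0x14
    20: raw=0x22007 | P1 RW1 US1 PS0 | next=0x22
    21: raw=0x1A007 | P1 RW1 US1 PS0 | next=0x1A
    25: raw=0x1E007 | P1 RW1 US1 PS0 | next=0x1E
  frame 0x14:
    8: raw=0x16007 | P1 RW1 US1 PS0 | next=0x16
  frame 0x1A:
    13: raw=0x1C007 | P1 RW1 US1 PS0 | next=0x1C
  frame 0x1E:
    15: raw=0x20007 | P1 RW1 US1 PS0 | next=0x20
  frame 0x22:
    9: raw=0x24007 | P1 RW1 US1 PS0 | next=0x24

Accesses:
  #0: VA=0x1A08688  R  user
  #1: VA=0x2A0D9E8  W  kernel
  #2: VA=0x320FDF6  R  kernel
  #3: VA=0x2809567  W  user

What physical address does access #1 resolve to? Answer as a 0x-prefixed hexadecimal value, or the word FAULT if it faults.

Walk each access:
#0 VA=0x1A08688 (r,user):
  [0] read 0x13 idx=13: raw=0x14007 flags P=1 W=1 U=1 S=0
  [1] read 0x14 idx=8: raw=0x16007 flags P=1 W=1 U=1 S=0
  ⇒ phys 0x16688  [2 reads]
#1 VA=0x2A0D9E8 (w,kernel):
  [0] read 0x13 idx=21: raw=0x1A007 flags P=1 W=1 U=1 S=0
  [1] read 0x1A idx=13: raw=0x1C007 flags P=1 W=1 U=1 S=0
  ⇒ phys 0x1C9E8  [2 reads]
#2 VA=0x320FDF6 (r,kernel):
  [0] read 0x13 idx=25: raw=0x1E007 flags P=1 W=1 U=1 S=0
  [1] read 0x1E idx=15: raw=0x20007 flags P=1 W=1 U=1 S=0
  ⇒ phys 0x20DF6  [2 reads]
#3 VA=0x2809567 (w,user):
  [0] read 0x13 idx=20: raw=0x22007 flags P=1 W=1 U=1 S=0
  [1] read 0x22 idx=9: raw=0x24007 flags P=1 W=1 U=1 S=0
  ⇒ phys 0x24567  [2 reads]

Access #1 PA: 0x1C9E8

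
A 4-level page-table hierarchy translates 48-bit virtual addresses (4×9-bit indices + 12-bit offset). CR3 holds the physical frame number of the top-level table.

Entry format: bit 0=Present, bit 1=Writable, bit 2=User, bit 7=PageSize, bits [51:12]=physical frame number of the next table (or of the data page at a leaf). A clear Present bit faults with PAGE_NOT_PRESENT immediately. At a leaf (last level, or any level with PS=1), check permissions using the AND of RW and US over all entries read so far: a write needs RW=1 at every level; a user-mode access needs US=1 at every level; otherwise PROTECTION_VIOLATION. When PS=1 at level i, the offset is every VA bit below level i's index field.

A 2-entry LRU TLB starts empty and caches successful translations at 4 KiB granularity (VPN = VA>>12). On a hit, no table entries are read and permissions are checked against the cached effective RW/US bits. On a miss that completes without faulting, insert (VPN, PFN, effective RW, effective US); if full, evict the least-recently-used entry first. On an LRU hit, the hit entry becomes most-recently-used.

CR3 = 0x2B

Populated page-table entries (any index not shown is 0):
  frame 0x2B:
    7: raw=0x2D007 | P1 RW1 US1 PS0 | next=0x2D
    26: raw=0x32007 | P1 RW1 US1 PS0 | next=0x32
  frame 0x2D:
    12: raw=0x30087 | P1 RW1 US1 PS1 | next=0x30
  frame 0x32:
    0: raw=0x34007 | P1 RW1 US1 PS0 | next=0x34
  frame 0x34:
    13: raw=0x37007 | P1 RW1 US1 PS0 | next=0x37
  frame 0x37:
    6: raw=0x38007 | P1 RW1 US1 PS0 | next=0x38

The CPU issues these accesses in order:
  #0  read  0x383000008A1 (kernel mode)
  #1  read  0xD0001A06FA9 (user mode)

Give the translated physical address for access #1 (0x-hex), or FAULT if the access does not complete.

Per-access translation:
#0 VA=0x383000008A1 (r,kernel):
  L0: frame=0x2B idx=7 entry=0x2D007 [P=1 RW=1 US=1 PS=0]
  L1: frame=0x2D idx=12 entry=0x30087 [P=1 RW=1 US=1 PS=1]
  ✓ 0x308A1 (huge @L1)  — 2 lookups
#1 VA=0xD0001A06FA9 (r,user):
  L0: frame=0x2B idx=26 entry=0x32007 [P=1 RW=1 US=1 PS=0]
  L1: frame=0x32 idx=0 entry=0x34007 [P=1 RW=1 US=1 PS=0]
  L2: frame=0x34 idx=13 entry=0x37007 [P=1 RW=1 US=1 PS=0]
  L3: frame=0x37 idx=6 entry=0x38007 [P=1 RW=1 US=1 PS=0]
  ✓ 0x38FA9  — 4 lookups

Access #1 PA: 0x38FA9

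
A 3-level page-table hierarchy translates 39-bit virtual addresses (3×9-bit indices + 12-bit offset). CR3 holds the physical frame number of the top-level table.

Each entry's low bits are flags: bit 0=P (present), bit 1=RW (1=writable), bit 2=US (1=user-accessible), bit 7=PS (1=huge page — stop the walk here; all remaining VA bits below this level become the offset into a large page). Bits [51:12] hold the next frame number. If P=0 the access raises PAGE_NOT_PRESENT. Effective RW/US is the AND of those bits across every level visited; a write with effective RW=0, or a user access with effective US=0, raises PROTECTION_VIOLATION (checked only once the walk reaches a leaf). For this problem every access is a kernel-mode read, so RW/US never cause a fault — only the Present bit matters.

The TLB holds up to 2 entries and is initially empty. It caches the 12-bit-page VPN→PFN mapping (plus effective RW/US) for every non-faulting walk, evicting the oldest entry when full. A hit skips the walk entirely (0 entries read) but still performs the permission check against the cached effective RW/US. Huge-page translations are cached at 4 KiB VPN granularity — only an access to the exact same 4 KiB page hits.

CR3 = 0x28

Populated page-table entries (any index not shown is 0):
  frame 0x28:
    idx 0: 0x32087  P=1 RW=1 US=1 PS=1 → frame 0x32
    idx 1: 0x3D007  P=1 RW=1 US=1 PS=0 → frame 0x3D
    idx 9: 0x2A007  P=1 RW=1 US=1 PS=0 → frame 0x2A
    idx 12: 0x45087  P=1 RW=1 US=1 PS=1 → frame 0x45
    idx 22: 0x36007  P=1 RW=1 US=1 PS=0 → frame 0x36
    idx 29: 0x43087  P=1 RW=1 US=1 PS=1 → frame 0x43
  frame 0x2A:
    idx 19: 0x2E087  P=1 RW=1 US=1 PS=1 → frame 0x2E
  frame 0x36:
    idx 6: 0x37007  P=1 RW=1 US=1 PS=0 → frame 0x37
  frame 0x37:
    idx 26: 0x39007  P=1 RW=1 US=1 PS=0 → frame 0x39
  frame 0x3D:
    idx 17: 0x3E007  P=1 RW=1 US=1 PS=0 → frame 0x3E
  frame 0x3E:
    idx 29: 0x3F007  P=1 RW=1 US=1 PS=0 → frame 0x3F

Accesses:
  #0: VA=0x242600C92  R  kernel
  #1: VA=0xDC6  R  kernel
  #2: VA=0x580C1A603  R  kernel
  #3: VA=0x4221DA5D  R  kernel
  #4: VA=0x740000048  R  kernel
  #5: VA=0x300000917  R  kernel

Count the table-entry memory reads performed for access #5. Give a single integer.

Per-access translation:
#0 VA=0x242600C92 (r,kernel):
  [0] read 0x28 idx=9: raw=0x2A007 flags P=1 W=1 U=1 S=0
  [1] read 0x2A idx=19: raw=0x2E087 flags P=1 W=1 U=1 S=1
  ⇒ phys 0x2EC92 (huge @L1)  [2 reads]
#1 VA=0xDC6 (r,kernel):
  [0] read 0x28 idx=0: raw=0x32087 flags P=1 W=1 U=1 S=1
  ⇒ phys 0x32DC6 (huge @L0)  [1 reads]
#2 VA=0x580C1A603 (r,kernel):
  [0] read 0x28 idx=22: raw=0x36007 flags P=1 W=1 U=1 S=0
  [1] read 0x36 idx=6: raw=0x37007 flags P=1 W=1 U=1 S=0
  [2] read 0x37 idx=26: raw=0x39007 flags P=1 W=1 U=1 S=0
  ⇒ phys 0x39603  [3 reads]
#3 VA=0x4221DA5D (r,kernel):
  [0] read 0x28 idx=1: raw=0x3D007 flags P=1 W=1 U=1 S=0
  [1] read 0x3D idx=17: raw=0x3E007 flags P=1 W=1 U=1 S=0
  [2] read 0x3E idx=29: raw=0x3F007 flags P=1 W=1 U=1 S=0
  ⇒ phys 0x3FA5D  [3 reads]
#4 VA=0x740000048 (r,kernel):
  [0] read 0x28 idx=29: raw=0x43087 flags P=1 W=1 U=1 S=1
  ⇒ phys 0x43048 (huge @L0)  [1 reads]
#5 VA=0x300000917 (r,kernel):
  [0] read 0x28 idx=12: raw=0x45087 flags P=1 W=1 U=1 S=1
  ⇒ phys 0x45917 (huge @L0)  [1 reads]

Entries read for #5: 1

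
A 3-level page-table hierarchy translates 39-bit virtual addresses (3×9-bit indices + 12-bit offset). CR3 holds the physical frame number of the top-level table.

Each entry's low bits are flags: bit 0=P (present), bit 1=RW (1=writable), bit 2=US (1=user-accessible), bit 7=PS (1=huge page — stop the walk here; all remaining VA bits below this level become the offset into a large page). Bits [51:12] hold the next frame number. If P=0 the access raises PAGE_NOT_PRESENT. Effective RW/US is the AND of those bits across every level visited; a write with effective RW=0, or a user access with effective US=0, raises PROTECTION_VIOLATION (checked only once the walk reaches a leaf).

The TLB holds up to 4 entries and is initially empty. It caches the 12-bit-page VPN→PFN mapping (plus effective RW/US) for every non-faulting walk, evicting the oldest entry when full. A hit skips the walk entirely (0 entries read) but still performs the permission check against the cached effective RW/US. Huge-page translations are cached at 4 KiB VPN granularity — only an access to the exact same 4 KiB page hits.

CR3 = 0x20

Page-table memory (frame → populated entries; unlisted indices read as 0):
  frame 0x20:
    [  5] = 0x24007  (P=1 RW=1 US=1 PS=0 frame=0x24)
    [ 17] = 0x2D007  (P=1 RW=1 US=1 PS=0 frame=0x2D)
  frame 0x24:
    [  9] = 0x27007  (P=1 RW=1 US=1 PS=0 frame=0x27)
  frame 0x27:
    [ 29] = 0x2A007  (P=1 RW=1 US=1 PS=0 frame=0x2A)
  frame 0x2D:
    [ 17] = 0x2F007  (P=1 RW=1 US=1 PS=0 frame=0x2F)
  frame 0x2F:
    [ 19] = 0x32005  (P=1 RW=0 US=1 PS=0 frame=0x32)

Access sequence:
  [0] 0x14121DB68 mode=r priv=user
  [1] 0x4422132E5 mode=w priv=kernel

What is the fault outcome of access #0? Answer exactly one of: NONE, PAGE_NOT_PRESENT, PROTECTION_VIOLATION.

Per-access translation:
#0 VA=0x14121DB68 (r,user):
  [0] read 0x20 idx=5: raw=0x24007 flags P=1 W=1 U=1 S=0
  [1] read 0x24 idx=9: raw=0x27007 flags P=1 W=1 U=1 S=0
  [2] read 0x27 idx=29: raw=0x2A007 flags P=1 W=1 U=1 S=0
  ⇒ phys 0x2AB68  [3 reads]
#1 VA=0x4422132E5 (w,kernel):
  [0] read 0x20 idx=17: raw=0x2D007 flags P=1 W=1 U=1 S=0
  [1] read 0x2D idx=17: raw=0x2F007 flags P=1 W=1 U=1 S=0
  [2] read 0x2F idx=19: raw=0x32005 flags P=1 W=0 U=1 S=0
  ⇒ fault: PROTECTION_VIOLATION  — 3 lookups

Access #0 fault: NONE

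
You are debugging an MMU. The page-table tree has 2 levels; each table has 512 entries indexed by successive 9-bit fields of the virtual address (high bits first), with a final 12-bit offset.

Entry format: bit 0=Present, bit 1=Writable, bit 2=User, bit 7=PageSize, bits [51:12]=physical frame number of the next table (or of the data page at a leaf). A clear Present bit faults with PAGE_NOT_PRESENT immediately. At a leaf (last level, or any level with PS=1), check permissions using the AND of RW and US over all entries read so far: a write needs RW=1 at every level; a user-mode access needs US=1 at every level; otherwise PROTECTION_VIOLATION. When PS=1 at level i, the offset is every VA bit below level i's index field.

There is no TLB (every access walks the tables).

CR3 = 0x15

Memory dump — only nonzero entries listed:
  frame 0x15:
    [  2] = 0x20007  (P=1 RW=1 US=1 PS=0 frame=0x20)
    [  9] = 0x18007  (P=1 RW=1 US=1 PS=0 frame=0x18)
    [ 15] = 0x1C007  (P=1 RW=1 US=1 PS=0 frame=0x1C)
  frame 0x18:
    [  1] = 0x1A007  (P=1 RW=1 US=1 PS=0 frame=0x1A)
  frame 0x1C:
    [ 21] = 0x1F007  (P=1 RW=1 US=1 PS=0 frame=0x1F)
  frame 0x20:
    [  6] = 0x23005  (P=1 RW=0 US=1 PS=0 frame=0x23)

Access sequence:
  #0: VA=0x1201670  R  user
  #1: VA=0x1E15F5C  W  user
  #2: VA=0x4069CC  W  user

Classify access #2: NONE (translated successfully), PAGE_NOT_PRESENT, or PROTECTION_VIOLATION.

Walk each access:
#0 VA=0x1201670 (r,user):
  lvl0: tbl 0x15, slot 9 ⇒ 0x18007 (P1/RW1/US1/PS0)
  lvl1: tbl 0x18, slot 1 ⇒ 0x1A007 (P1/RW1/US1/PS0)
  ✓ 0x1A670  — 2 lookups
#1 VA=0x1E15F5C (w,user):
  lvl0: tbl 0x15, slot 15 ⇒ 0x1C007 (P1/RW1/US1/PS0)
  lvl1: tbl 0x1C, slot 21 ⇒ 0x1F007 (P1/RW1/US1/PS0)
  ✓ 0x1FF5C  — 2 lookups
#2 VA=0x4069CC (w,user):
  lvl0: tbl 0x15, slot 2 ⇒ 0x20007 (P1/RW1/US1/PS0)
  lvl1: tbl 0x20, slot 6 ⇒ 0x23005 (P1/RW0/US1/PS0)
  ⇒ fault: PROTECTION_VIOLATION  — 2 lookups

Access #2 fault: PROTECTION_VIOLATION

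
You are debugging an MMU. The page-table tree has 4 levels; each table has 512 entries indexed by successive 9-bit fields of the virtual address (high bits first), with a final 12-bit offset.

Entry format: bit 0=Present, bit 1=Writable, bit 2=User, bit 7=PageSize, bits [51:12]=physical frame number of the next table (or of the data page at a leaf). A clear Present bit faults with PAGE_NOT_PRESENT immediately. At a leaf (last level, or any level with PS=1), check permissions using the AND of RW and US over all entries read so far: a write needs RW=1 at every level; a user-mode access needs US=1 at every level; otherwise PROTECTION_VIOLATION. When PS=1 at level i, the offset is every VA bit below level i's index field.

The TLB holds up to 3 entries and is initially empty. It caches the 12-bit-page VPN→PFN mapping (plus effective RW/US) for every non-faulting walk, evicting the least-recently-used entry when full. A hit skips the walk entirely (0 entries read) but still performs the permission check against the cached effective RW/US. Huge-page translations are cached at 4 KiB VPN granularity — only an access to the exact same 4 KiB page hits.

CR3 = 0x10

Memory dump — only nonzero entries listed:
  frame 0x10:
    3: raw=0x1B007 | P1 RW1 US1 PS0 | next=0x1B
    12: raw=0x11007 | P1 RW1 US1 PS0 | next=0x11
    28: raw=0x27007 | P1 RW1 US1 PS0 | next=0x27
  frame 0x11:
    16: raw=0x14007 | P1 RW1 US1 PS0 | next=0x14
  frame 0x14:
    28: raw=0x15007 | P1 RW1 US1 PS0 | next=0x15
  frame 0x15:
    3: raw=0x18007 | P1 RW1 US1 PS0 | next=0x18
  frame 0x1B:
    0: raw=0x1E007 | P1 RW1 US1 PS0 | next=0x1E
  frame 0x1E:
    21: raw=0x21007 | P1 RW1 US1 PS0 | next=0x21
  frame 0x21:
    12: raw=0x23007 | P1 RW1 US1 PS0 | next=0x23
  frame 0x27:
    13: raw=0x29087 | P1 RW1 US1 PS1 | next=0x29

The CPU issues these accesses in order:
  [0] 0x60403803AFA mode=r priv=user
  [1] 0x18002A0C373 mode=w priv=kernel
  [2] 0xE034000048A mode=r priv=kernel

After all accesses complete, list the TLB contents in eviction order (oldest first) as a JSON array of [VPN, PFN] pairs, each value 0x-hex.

Per-access translation:
#0 VA=0x60403803AFA (r,user):
  L0 @0x10[12] → 0x11007  P=1,RW=1,US=1,PS=0
  L1 @0x11[16] → 0x14007  P=1,RW=1,US=1,PS=0
  L2 @0x14[28] → 0x15007  P=1,RW=1,US=1,PS=0
  L3 @0x15[3] → 0x18007  P=1,RW=1,US=1,PS=0
  → PA=0x18AFA  (4 entries read)
#1 VA=0x18002A0C373 (w,kernel):
  L0 @0x10[3] → 0x1B007  P=1,RW=1,US=1,PS=0
  L1 @0x1B[0] → 0x1E007  P=1,RW=1,US=1,PS=0
  L2 @0x1E[21] → 0x21007  P=1,RW=1,US=1,PS=0
  L3 @0x21[12] → 0x23007  P=1,RW=1,US=1,PS=0
  → PA=0x23373  (4 entries read)
#2 VA=0xE034000048A (r,kernel):
  L0 @0x10[28] → 0x27007  P=1,RW=1,US=1,PS=0
  L1 @0x27[13] → 0x29087  P=1,RW=1,US=1,PS=1
  → PA=0x2948A (huge @L1)  (2 entries read)

TLB: [["0x60403803", "0x18"], ["0x18002A0C", "0x23"], ["0xE0340000", "0x29"]]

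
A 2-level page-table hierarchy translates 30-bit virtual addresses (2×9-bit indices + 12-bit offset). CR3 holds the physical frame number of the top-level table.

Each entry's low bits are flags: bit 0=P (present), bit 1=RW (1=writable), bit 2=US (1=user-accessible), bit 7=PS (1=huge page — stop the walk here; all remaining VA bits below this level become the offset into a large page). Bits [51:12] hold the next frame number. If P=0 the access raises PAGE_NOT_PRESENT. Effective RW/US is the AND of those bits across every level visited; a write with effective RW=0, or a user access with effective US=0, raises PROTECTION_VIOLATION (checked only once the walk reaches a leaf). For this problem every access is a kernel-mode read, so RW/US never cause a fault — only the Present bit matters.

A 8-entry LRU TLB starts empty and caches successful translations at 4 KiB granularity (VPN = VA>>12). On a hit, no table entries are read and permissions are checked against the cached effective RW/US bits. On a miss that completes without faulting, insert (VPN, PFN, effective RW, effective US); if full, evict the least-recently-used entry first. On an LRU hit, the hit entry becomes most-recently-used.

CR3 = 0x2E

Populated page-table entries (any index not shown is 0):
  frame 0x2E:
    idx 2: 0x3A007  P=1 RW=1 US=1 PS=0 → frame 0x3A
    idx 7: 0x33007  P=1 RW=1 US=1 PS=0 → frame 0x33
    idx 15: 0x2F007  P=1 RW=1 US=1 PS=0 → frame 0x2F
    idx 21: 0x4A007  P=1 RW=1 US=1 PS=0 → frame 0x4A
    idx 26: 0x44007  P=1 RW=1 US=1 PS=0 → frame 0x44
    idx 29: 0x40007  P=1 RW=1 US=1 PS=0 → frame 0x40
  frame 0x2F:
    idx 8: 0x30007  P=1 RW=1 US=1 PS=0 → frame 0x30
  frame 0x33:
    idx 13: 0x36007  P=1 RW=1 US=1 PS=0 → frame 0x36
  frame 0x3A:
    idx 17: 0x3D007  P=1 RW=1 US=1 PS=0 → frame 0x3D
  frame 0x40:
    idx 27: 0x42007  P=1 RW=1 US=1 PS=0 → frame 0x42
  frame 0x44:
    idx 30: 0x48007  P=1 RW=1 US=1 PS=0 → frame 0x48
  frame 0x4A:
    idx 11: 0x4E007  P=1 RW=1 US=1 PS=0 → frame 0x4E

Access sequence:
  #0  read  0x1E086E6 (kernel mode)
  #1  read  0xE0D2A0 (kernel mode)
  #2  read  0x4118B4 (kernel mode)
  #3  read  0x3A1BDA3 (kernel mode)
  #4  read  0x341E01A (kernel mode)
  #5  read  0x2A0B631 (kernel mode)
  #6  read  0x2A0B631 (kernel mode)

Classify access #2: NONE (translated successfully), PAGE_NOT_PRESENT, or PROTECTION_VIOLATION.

Per-access translation:
#0 VA=0x1E086E6 (r,kernel):
  L0: frame=0x2E idx=15 entry=0x2F007 [P=1 RW=1 US=1 PS=0]
  L1: frame=0x2F idx=8 entry=0x30007 [P=1 RW=1 US=1 PS=0]
  → PA=0x306E6  (2 entries read)
#1 VA=0xE0D2A0 (r,kernel):
  L0: frame=0x2E idx=7 entry=0x33007 [P=1 RW=1 US=1 PS=0]
  L1: frame=0x33 idx=13 entry=0x36007 [P=1 RW=1 US=1 PS=0]
  → PA=0x362A0  (2 entries read)
#2 VA=0x4118B4 (r,kernel):
  L0: frame=0x2E idx=2 entry=0x3A007 [P=1 RW=1 US=1 PS=0]
  L1: frame=0x3A idx=17 entry=0x3D007 [P=1 RW=1 US=1 PS=0]
  → PA=0x3D8B4  (2 entries read)
#3 VA=0x3A1BDA3 (r,kernel):
  L0: frame=0x2E idx=29 entry=0x40007 [P=1 RW=1 US=1 PS=0]
  L1: frame=0x40 idx=27 entry=0x42007 [P=1 RW=1 US=1 PS=0]
  → PA=0x42DA3  (2 entries read)
#4 VA=0x341E01A (r,kernel):
  L0: frame=0x2E idx=26 entry=0x44007 [P=1 RW=1 US=1 PS=0]
  L1: frame=0x44 idx=30 entry=0x48007 [P=1 RW=1 US=1 PS=0]
  → PA=0x4801A  (2 entries read)
#5 VA=0x2A0B631 (r,kernel):
  L0: frame=0x2E idx=21 entry=0x4A007 [P=1 RW=1 US=1 PS=0]
  L1: frame=0x4A idx=11 entry=0x4E007 [P=1 RW=1 US=1 PS=0]
  → PA=0x4E631  (2 entries read)
#6 VA=0x2A0B631 (r,kernel):
  TLB hit vpn=0x2A0B → PA=0x4E631

Access #2 fault: NONE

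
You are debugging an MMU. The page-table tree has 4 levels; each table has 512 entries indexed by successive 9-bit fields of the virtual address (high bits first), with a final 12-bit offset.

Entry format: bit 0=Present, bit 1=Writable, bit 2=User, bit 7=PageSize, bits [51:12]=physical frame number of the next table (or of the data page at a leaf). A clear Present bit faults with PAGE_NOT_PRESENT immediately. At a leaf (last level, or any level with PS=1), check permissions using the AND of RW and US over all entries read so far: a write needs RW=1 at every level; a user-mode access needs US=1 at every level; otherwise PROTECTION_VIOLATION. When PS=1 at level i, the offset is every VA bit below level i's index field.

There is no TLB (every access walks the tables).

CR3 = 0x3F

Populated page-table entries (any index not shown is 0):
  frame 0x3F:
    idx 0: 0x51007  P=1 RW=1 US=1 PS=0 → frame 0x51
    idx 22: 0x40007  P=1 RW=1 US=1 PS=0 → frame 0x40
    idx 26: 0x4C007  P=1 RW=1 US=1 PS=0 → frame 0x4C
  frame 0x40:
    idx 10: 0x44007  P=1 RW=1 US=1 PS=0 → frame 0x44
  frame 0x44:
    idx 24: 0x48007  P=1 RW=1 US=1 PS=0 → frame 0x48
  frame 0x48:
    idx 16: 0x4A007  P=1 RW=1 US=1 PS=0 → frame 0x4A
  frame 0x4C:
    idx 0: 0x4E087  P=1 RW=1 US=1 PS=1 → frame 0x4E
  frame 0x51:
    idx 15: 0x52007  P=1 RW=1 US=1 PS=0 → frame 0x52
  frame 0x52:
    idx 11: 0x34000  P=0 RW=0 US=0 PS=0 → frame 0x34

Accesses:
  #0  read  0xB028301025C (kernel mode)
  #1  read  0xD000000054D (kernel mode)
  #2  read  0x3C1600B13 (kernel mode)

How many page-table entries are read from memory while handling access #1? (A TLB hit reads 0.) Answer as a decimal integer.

Per-access translation:
#0 VA=0xB028301025C (r,kernel):
  L0: frame=0x3F idx=22 entry=0x40007 [P=1 RW=1 US=1 PS=0]
  L1: frame=0x40 idx=10 entry=0x44007 [P=1 RW=1 US=1 PS=0]
  L2: frame=0x44 idx=24 entry=0x48007 [P=1 RW=1 US=1 PS=0]
  L3: frame=0x48 idx=16 entry=0x4A007 [P=1 RW=1 US=1 PS=0]
  ⇒ phys 0x4A25C  [4 reads]
#1 VA=0xD000000054D (r,kernel):
  L0: frame=0x3F idx=26 entry=0x4C007 [P=1 RW=1 US=1 PS=0]
  L1: frame=0x4C idx=0 entry=0x4E087 [P=1 RW=1 US=1 PS=1]
  ⇒ phys 0x4E54D (huge @L1)  [2 reads]
#2 VA=0x3C1600B13 (r,kernel):
  L0: frame=0x3F idx=0 entry=0x51007 [P=1 RW=1 US=1 PS=0]
  L1: frame=0x51 idx=15 entry=0x52007 [P=1 RW=1 US=1 PS=0]
  L2: frame=0x52 idx=11 entry=0x34000 [P=0 RW=0 US=0 PS=0]
  ⇒ fault: PAGE_NOT_PRESENT  — 3 lookups

Entries read for #1: 2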